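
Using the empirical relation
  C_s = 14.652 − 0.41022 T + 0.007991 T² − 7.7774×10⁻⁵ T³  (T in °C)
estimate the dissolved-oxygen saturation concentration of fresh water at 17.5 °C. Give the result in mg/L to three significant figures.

C_s = 14.652 − 0.41022×17.5 + 0.007991×17.5² − 7.7774×10⁻⁵×17.5³ = 9.504 mg/L.

C_s ≈ 9.50 mg/L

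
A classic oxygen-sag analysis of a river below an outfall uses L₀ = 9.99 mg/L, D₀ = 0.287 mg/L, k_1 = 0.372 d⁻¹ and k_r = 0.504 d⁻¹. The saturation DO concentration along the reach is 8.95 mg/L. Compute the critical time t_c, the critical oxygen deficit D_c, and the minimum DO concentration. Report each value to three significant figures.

t_c = [1/(k_r−k_1)] ln[(k_r/k_1)(1 − D₀(k_r−k_1)/(k_1 L₀))]
= [1/(0.504−0.372)] ln[(0.504/0.372)(1 − 0.287×0.1320/(0.372×9.99))]
= (1/0.1320) ln[1.355 × 0.9898] = 7.576 × ln(1.341) = 7.576 × 0.2934 = 2.223 d.
L(t_c) = L₀ e^(−k_1 t_c) = 9.99 × 0.4374 = 4.369 mg/L, and at the critical point k_r D_c = k_1 L, so D_c = (0.372/0.504) × 4.369 = 3.225 mg/L.
Minimum DO = C_s − D_c = 8.95 − 3.225 = 5.725 mg/L.

t_c ≈ 2.22 d; D_c ≈ 3.23 mg/L; min DO ≈ 5.72 mg/L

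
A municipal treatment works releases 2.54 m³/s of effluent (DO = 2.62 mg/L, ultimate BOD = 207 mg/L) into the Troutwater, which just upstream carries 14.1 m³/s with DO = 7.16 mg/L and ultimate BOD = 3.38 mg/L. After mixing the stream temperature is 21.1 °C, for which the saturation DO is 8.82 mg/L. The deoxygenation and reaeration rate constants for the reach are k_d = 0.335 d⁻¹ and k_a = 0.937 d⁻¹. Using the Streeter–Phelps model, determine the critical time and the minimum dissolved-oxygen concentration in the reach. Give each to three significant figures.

Mixed DO = (14.1×7.16 + 2.54×2.62)/(14.1+2.54) = 107.6/16.64 = 6.467 mg/L.
Mixed L₀ = (14.1×3.38 + 2.54×207)/(16.64) = 573.4/16.64 = 34.46 mg/L.
Initial deficit D₀ = C_s − DO₀ = 8.82 − 6.467 = 2.353 mg/L.
t_c = (1/0.6020) ln[(0.937/0.335)(1 − 2.353×0.6020/(0.335×34.46))] = 1.661 × ln(2.454) = 1.491 d.
D_c = (0.335/0.937) × 34.46 × e^(−0.335×1.491) = 0.3575 × 34.46 × 0.6068 = 7.477 mg/L.
Minimum DO = 8.82 − 7.477 = 1.343 mg/L.

t_c ≈ 1.49 d; minimum DO ≈ 1.34 mg/L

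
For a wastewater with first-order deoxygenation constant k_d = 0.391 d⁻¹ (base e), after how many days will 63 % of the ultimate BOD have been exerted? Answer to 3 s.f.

t ≈ 2.54 d

y/L₀ = 1 − e^(−k_d t) = 0.63 ⇒ e^(−k_d t) = 0.370
t = −ln(0.370) / 0.391 = 0.9943 / 0.391 = 2.543 d.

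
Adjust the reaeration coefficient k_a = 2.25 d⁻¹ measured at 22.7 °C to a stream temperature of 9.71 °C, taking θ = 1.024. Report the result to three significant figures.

k_a(T₂) = k_a(T₁) · θ^(T₂−T₁) = 2.25 × 1.024^(9.71−22.7)
= 2.25 × 1.024^-13.0 = 2.25 × 0.7349 = 1.653 d⁻¹.

k_a ≈ 1.65 d⁻¹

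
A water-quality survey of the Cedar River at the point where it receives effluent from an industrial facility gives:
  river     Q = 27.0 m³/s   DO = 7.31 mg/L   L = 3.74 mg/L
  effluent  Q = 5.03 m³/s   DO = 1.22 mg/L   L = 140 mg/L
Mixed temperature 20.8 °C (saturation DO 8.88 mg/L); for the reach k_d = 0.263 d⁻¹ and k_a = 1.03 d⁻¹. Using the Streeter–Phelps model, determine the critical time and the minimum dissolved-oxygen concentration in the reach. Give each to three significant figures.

t_c ≈ 1.33 d; minimum DO ≈ 4.35 mg/L

Mixed DO = (27.0×7.31 + 5.03×1.22)/(27.0+5.03) = 203.5/32.03 = 6.354 mg/L.
Mixed L₀ = (27.0×3.74 + 5.03×140)/(32.03) = 805.2/32.03 = 25.14 mg/L.
Initial deficit D₀ = C_s − DO₀ = 8.88 − 6.354 = 2.526 mg/L.
t_c = (1/0.7670) ln[(1.03/0.263)(1 − 2.526×0.7670/(0.263×25.14))] = 1.304 × ln(2.769) = 1.328 d.
D_c = (0.263/1.03) × 25.14 × e^(−0.263×1.328) = 0.2553 × 25.14 × 0.7053 = 4.527 mg/L.
Minimum DO = 8.88 − 4.527 = 4.353 mg/L.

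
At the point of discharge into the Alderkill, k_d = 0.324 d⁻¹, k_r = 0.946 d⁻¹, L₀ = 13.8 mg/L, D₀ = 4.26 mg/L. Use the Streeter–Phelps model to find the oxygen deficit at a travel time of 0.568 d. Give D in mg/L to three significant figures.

D ≈ 4.27 mg/L

k_d L₀/(k_r−k_d) = 0.324×13.8/(0.946−0.324) = 4.471/0.6220 = 7.188 mg/L.
e^(−k_d t) = e^(−0.324×0.5680) = 0.8319; e^(−k_r t) = e^(−0.946×0.5680) = 0.5843.
D = 7.188 × (0.8319 − 0.5843) + 4.26 × 0.5843 = 1.780 + 2.489 = 4.269 mg/L.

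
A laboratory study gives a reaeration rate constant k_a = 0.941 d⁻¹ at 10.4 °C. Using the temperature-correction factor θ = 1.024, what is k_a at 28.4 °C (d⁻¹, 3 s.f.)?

k_a ≈ 1.44 d⁻¹

k_a(T₂) = k_a(T₁) · θ^(T₂−T₁) = 0.941 × 1.024^(28.4−10.4)
= 0.941 × 1.024^18.0 = 0.941 × 1.532 = 1.442 d⁻¹.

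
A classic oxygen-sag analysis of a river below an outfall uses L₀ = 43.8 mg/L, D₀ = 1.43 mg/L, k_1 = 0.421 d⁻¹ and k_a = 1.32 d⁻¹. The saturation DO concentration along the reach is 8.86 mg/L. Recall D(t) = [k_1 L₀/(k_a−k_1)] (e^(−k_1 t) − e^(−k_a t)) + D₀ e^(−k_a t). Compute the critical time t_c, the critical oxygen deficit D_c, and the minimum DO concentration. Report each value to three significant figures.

With k_a/k_1 = 3.135 and 1 − D₀(k_a−k_1)/(k_1 L₀) = 0.9303,
t_c = ln(3.135 × 0.9303) / (1.32 − 0.421) = ln(2.917) / 0.8990 = 1.070/0.8990 = 1.191 d.
L(t_c) = L₀ e^(−k_1 t_c) = 43.8 × 0.6057 = 26.53 mg/L, and at the critical point k_a D_c = k_1 L, so D_c = (0.421/1.32) × 26.53 = 8.462 mg/L.
Minimum DO = C_s − D_c = 8.86 − 8.462 = 0.3981 mg/L.

t_c ≈ 1.19 d; D_c ≈ 8.46 mg/L; min DO ≈ 0.398 mg/L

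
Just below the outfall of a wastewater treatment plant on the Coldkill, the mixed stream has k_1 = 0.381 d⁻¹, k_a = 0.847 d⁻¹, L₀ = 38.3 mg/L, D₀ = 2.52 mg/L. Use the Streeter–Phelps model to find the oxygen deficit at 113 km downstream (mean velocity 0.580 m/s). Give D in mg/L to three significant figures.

Travel time t = x/v = 113 km / (0.580 m/s) = 113000 m / 0.580 m/s = 194800 s = 2.255 d.
k_1 L₀/(k_a−k_1) = 0.381×38.3/(0.847−0.381) = 14.59/0.4660 = 31.31 mg/L.
e^(−k_1 t) = e^(−0.381×2.255) = 0.4235; e^(−k_a t) = e^(−0.847×2.255) = 0.1481.
D = 31.31 × (0.4235 − 0.1481) + 2.52 × 0.1481 = 8.625 + 0.3732 = 8.998 mg/L.

D ≈ 9.00 mg/L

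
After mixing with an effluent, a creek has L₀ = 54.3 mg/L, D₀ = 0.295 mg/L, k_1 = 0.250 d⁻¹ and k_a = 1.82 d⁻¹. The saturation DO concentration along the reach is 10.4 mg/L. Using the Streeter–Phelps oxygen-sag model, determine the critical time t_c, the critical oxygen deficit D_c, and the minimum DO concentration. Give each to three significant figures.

With k_a/k_1 = 7.280 and 1 − D₀(k_a−k_1)/(k_1 L₀) = 0.9659,
t_c = ln(7.280 × 0.9659) / (1.82 − 0.250) = ln(7.032) / 1.570 = 1.950/1.570 = 1.242 d.
D_c = (k_1/k_a) L₀ e^(−k_1 t_c) = (0.250/1.82) × 54.3 × e^(−0.250×1.242) = 0.1374 × 54.3 × 0.7330 = 5.467 mg/L.
Minimum DO = C_s − D_c = 10.4 − 5.467 = 4.933 mg/L.

t_c ≈ 1.24 d; D_c ≈ 5.47 mg/L; min DO ≈ 4.93 mg/L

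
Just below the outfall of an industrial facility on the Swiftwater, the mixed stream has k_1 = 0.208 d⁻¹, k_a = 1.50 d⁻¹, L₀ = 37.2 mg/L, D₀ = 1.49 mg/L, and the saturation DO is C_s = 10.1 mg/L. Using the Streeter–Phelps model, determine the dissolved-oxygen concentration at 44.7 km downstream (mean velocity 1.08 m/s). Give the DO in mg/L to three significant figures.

DO ≈ 6.87 mg/L

Travel time t = x/v = 44.7 km / (1.08 m/s) = 44700 m / 1.08 m/s = 41390 s = 0.4790 d.
k_1 L₀/(k_a−k_1) = 0.208×37.2/(1.50−0.208) = 7.738/1.292 = 5.989 mg/L.
e^(−k_1 t) = e^(−0.208×0.4790) = 0.9052; e^(−k_a t) = e^(−1.50×0.4790) = 0.4875.
D = 5.989 × (0.9052 − 0.4875) + 1.49 × 0.4875 = 2.502 + 0.7263 = 3.228 mg/L.
DO = C_s − D = 10.1 − 3.228 = 6.872 mg/L.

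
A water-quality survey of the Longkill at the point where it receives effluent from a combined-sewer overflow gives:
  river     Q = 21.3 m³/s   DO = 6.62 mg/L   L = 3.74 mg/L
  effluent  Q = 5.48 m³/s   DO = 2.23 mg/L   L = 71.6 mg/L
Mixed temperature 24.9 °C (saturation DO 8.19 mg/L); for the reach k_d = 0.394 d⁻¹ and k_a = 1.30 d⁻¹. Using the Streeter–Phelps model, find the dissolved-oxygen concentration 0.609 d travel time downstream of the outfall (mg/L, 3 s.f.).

DO ≈ 4.51 mg/L

Mixed DO = (21.3×6.62 + 5.48×2.23)/(21.3+5.48) = 153.2/26.78 = 5.722 mg/L.
Mixed L₀ = (21.3×3.74 + 5.48×71.6)/(26.78) = 472.0/26.78 = 17.63 mg/L.
Initial deficit D₀ = C_s − DO₀ = 8.19 − 5.722 = 2.468 mg/L.
D(0.609) = [0.394×17.63/(1.30−0.394)](e^(−0.394×0.609) − e^(−1.30×0.609)) + 2.468 e^(−1.30×0.609)
= 7.665 × (0.7867 − 0.4531) + 2.468 × 0.4531 = 3.675 mg/L.
DO = 8.19 − 3.675 = 4.515 mg/L.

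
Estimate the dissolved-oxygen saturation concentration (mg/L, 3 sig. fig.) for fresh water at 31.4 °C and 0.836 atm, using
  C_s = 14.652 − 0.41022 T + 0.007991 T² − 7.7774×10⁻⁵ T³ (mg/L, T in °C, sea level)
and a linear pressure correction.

At sea level: C_s = 14.652 − 0.41022×31.4 + 0.007991×31.4² − 7.7774×10⁻⁵×31.4³ = 7.242 mg/L.
Pressure correction: C_s' = 7.242 × 0.836 = 6.054 mg/L.

C_s ≈ 6.05 mg/L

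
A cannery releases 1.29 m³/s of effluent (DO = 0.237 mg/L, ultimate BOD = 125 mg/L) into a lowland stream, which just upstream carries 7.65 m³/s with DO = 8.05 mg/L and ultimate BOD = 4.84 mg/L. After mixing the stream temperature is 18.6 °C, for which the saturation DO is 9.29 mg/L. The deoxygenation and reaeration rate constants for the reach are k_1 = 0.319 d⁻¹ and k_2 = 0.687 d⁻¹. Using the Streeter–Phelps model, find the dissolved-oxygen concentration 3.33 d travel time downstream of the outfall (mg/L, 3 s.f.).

Mixed DO = (7.65×8.05 + 1.29×0.237)/(7.65+1.29) = 61.89/8.940 = 6.923 mg/L.
Mixed L₀ = (7.65×4.84 + 1.29×125)/(8.940) = 198.3/8.940 = 22.18 mg/L.
Initial deficit D₀ = C_s − DO₀ = 9.29 − 6.923 = 2.367 mg/L.
D(3.33) = [0.319×22.18/(0.687−0.319)](e^(−0.319×3.33) − e^(−0.687×3.33)) + 2.367 e^(−0.687×3.33)
= 19.23 × (0.3457 − 0.1015) + 2.367 × 0.1015 = 4.935 mg/L.
DO = 9.29 − 4.935 = 4.355 mg/L.

DO ≈ 4.36 mg/L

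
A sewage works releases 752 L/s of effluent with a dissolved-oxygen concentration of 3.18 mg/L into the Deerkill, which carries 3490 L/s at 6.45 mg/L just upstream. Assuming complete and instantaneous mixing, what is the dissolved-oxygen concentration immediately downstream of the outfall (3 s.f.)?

5.87 mg/L

Flow-weighted mixing: C = (Q_r C_r + Q_w C_w)/(Q_r + Q_w)
= (3490×6.45 + 752×3.18)/(3490 + 752) = 24900/4242 = 5.870 mg/L.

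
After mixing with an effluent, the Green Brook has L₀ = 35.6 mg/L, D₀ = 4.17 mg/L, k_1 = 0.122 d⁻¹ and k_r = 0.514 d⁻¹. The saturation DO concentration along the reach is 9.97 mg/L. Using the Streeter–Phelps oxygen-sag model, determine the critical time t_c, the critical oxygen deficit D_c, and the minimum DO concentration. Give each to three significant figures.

With k_r/k_1 = 4.213 and 1 − D₀(k_r−k_1)/(k_1 L₀) = 0.6236,
t_c = ln(4.213 × 0.6236) / (0.514 − 0.122) = ln(2.627) / 0.3920 = 0.9660/0.3920 = 2.464 d.
D_c = (k_1/k_r) L₀ e^(−k_1 t_c) = (0.122/0.514) × 35.6 × e^(−0.122×2.464) = 0.2374 × 35.6 × 0.7403 = 6.256 mg/L.
Minimum DO = C_s − D_c = 9.97 − 6.256 = 3.714 mg/L.

t_c ≈ 2.46 d; D_c ≈ 6.26 mg/L; min DO ≈ 3.71 mg/L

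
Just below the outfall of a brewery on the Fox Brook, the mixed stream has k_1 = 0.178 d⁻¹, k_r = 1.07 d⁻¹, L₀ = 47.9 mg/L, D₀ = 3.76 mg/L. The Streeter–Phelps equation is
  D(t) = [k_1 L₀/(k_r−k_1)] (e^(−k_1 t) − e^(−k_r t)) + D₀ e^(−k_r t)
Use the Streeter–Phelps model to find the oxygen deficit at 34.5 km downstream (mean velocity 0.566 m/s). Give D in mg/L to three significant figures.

Travel time t = x/v = 34.5 km / (0.566 m/s) = 34500 m / 0.566 m/s = 60950 s = 0.7055 d.
k_1 L₀/(k_r−k_1) = 0.178×47.9/(1.07−0.178) = 8.526/0.8920 = 9.559 mg/L.
e^(−k_1 t) = e^(−0.178×0.7055) = 0.8820; e^(−k_r t) = e^(−1.07×0.7055) = 0.4701.
D = 9.559 × (0.8820 − 0.4701) + 3.76 × 0.4701 = 3.937 + 1.767 = 5.705 mg/L.

D ≈ 5.70 mg/L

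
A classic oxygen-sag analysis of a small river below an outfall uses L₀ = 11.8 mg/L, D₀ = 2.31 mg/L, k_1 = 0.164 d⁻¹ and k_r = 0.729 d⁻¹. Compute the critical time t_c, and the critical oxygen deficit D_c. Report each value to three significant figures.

At the critical point dD/dt = 0, so k_1 L₀ e^(−k_1 t) = k_r D. Substituting D(t) from the Streeter–Phelps equation and solving for t gives
t_c = ln[(k_r/k_1)(1 − D₀(k_r−k_1)/(k_1 L₀))] / (k_r−k_1).
Here k_r−k_1 = 0.5650 d⁻¹ and 1 − D₀(k_r−k_1)/(k_1 L₀) = 1 − 2.31×0.5650/(0.164×11.8) = 0.3256, so
t_c = ln(4.445 × 0.3256) / 0.5650 = 0.3696 / 0.5650 = 0.6542 d.
L(t_c) = L₀ e^(−k_1 t_c) = 11.8 × 0.8983 = 10.60 mg/L, and at the critical point k_r D_c = k_1 L, so D_c = (0.164/0.729) × 10.60 = 2.385 mg/L.

t_c ≈ 0.654 d; D_c ≈ 2.38 mg/L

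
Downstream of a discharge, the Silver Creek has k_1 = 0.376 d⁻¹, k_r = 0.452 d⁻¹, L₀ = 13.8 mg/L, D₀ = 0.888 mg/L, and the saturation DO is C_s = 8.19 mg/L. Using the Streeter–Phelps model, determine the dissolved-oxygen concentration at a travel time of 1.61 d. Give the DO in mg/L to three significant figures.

DO ≈ 3.47 mg/L

k_1 L₀/(k_r−k_1) = 0.376×13.8/(0.452−0.376) = 5.189/0.07600 = 68.27 mg/L.
e^(−k_1 t) = e^(−0.376×1.610) = 0.5459; e^(−k_r t) = e^(−0.452×1.610) = 0.4830.
D = 68.27 × (0.5459 − 0.4830) + 0.888 × 0.4830 = 4.292 + 0.4289 = 4.721 mg/L.
DO = C_s − D = 8.19 − 4.721 = 3.469 mg/L.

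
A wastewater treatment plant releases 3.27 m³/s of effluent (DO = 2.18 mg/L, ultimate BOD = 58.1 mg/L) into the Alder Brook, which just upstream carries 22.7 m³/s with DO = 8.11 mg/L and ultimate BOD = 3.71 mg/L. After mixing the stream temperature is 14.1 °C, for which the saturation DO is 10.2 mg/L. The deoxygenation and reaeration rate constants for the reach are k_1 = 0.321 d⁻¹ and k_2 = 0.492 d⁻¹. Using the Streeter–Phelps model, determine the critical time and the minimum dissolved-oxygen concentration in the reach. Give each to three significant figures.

t_c ≈ 1.59 d; minimum DO ≈ 6.07 mg/L

Mixed DO = (22.7×8.11 + 3.27×2.18)/(22.7+3.27) = 191.2/25.97 = 7.363 mg/L.
Mixed L₀ = (22.7×3.71 + 3.27×58.1)/(25.97) = 274.2/25.97 = 10.56 mg/L.
Initial deficit D₀ = C_s − DO₀ = 10.2 − 7.363 = 2.837 mg/L.
t_c = (1/0.1710) ln[(0.492/0.321)(1 − 2.837×0.1710/(0.321×10.56))] = 5.848 × ln(1.313) = 1.594 d.
D_c = (0.321/0.492) × 10.56 × e^(−0.321×1.594) = 0.6524 × 10.56 × 0.5995 = 4.130 mg/L.
Minimum DO = 10.2 − 4.130 = 6.070 mg/L.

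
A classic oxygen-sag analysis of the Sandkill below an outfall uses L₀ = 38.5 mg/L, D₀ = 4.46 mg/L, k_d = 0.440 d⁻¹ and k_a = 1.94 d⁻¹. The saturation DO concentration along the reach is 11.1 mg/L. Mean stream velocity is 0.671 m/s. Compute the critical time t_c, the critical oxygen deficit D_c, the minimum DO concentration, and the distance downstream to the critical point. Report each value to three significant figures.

t_c ≈ 0.654 d; D_c ≈ 6.55 mg/L; min DO ≈ 4.55 mg/L; x_c ≈ 37.9 km

With k_a/k_d = 4.409 and 1 − D₀(k_a−k_d)/(k_d L₀) = 0.6051,
t_c = ln(4.409 × 0.6051) / (1.94 − 0.440) = ln(2.668) / 1.500 = 0.9813/1.500 = 0.6542 d.
L(t_c) = L₀ e^(−k_d t_c) = 38.5 × 0.7499 = 28.87 mg/L, and at the critical point k_a D_c = k_d L, so D_c = (0.440/1.94) × 28.87 = 6.548 mg/L.
Minimum DO = C_s − D_c = 11.1 − 6.548 = 4.552 mg/L.
x_c = v t_c = 0.671 m/s × 0.6542 d × 86400 s/d = 37930 m ≈ 37.9 km.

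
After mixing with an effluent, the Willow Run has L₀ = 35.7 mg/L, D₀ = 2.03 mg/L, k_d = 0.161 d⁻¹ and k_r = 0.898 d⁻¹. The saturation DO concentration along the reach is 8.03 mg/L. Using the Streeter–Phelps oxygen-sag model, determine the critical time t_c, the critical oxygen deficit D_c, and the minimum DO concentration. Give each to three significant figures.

t_c ≈ 1.92 d; D_c ≈ 4.70 mg/L; min DO ≈ 3.33 mg/L

t_c = [1/(k_r−k_d)] ln[(k_r/k_d)(1 − D₀(k_r−k_d)/(k_d L₀))]
= [1/(0.898−0.161)] ln[(0.898/0.161)(1 − 2.03×0.7370/(0.161×35.7))]
= (1/0.7370) ln[5.578 × 0.7397] = 1.357 × ln(4.126) = 1.357 × 1.417 = 1.923 d.
L(t_c) = L₀ e^(−k_d t_c) = 35.7 × 0.7337 = 26.19 mg/L, and at the critical point k_r D_c = k_d L, so D_c = (0.161/0.898) × 26.19 = 4.696 mg/L.
Minimum DO = C_s − D_c = 8.03 − 4.696 = 3.334 mg/L.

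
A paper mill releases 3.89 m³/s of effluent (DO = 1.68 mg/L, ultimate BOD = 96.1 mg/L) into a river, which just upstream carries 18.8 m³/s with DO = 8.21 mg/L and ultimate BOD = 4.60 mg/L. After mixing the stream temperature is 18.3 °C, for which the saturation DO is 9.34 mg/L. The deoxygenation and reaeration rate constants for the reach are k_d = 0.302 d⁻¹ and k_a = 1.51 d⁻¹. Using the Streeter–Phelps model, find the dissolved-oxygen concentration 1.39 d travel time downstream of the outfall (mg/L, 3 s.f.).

Mixed DO = (18.8×8.21 + 3.89×1.68)/(18.8+3.89) = 160.9/22.69 = 7.090 mg/L.
Mixed L₀ = (18.8×4.60 + 3.89×96.1)/(22.69) = 460.3/22.69 = 20.29 mg/L.
Initial deficit D₀ = C_s − DO₀ = 9.34 − 7.090 = 2.250 mg/L.
D(1.39) = [0.302×20.29/(1.51−0.302)](e^(−0.302×1.39) − e^(−1.51×1.39)) + 2.250 e^(−1.51×1.39)
= 5.072 × (0.6572 − 0.1226) + 2.250 × 0.1226 = 2.987 mg/L.
DO = 9.34 − 2.987 = 6.353 mg/L.

DO ≈ 6.35 mg/L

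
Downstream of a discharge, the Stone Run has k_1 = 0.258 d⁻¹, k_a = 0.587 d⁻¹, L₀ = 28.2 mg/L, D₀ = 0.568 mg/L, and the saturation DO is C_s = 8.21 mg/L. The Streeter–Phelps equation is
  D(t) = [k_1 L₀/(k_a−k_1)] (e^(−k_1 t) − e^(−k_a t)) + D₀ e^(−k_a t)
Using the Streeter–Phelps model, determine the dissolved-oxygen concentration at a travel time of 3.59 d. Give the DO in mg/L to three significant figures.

DO ≈ 2.07 mg/L

k_1 L₀/(k_a−k_1) = 0.258×28.2/(0.587−0.258) = 7.276/0.3290 = 22.11 mg/L.
e^(−k_1 t) = e^(−0.258×3.590) = 0.3960; e^(−k_a t) = e^(−0.587×3.590) = 0.1216.
D = 22.11 × (0.3960 − 0.1216) + 0.568 × 0.1216 = 6.070 + 0.06905 = 6.139 mg/L.
DO = C_s − D = 8.21 − 6.139 = 2.071 mg/L.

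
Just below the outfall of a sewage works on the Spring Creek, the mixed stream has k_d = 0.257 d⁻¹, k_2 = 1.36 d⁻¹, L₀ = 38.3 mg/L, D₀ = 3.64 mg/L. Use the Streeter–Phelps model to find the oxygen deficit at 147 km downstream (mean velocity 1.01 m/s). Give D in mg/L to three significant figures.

D ≈ 5.25 mg/L

Travel time t = x/v = 147 km / (1.01 m/s) = 147000 m / 1.01 m/s = 145500 s = 1.685 d.
k_d L₀/(k_2−k_d) = 0.257×38.3/(1.36−0.257) = 9.843/1.103 = 8.924 mg/L.
e^(−k_d t) = e^(−0.257×1.685) = 0.6486; e^(−k_2 t) = e^(−1.36×1.685) = 0.1012.
D = 8.924 × (0.6486 − 0.1012) + 3.64 × 0.1012 = 4.885 + 0.3682 = 5.254 mg/L.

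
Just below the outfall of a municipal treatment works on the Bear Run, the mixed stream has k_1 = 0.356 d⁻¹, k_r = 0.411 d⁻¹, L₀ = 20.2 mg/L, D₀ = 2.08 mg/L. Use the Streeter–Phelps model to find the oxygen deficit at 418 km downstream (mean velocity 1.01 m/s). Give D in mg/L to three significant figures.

Travel time t = x/v = 418 km / (1.01 m/s) = 418000 m / 1.01 m/s = 413900 s = 4.790 d.
k_1 L₀/(k_r−k_1) = 0.356×20.2/(0.411−0.356) = 7.191/0.05500 = 130.7 mg/L.
e^(−k_1 t) = e^(−0.356×4.790) = 0.1817; e^(−k_r t) = e^(−0.411×4.790) = 0.1396.
D = 130.7 × (0.1817 − 0.1396) + 2.08 × 0.1396 = 5.503 + 0.2904 = 5.793 mg/L.

D ≈ 5.79 mg/L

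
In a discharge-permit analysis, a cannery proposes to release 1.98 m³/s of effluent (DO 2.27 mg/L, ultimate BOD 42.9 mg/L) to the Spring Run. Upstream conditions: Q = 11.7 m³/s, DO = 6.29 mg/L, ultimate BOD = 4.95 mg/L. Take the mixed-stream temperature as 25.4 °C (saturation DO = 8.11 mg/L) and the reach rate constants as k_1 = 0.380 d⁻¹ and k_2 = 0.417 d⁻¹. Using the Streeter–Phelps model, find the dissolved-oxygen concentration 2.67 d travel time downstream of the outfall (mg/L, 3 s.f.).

DO ≈ 3.66 mg/L

Mixed DO = (11.7×6.29 + 1.98×2.27)/(11.7+1.98) = 78.09/13.68 = 5.708 mg/L.
Mixed L₀ = (11.7×4.95 + 1.98×42.9)/(13.68) = 142.9/13.68 = 10.44 mg/L.
Initial deficit D₀ = C_s − DO₀ = 8.11 − 5.708 = 2.402 mg/L.
D(2.67) = [0.380×10.44/(0.417−0.380)](e^(−0.380×2.67) − e^(−0.417×2.67)) + 2.402 e^(−0.417×2.67)
= 107.3 × (0.3625 − 0.3284) + 2.402 × 0.3284 = 4.446 mg/L.
DO = 8.11 − 4.446 = 3.664 mg/L.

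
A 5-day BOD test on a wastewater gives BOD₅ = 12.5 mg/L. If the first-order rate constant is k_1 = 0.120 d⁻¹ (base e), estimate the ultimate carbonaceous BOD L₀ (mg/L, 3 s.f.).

L₀ ≈ 27.7 mg/L

BOD₅ = L₀(1 − e^(−5k_1)) ⇒ L₀ = BOD₅ / (1 − e^(−5×0.120))
= 12.5 / (1 − 0.5488) = 12.5 / 0.4512 = 27.70 mg/L.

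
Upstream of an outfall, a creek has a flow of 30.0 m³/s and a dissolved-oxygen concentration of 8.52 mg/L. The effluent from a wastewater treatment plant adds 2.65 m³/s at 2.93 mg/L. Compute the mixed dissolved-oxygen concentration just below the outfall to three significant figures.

Flow-weighted mixing: C = (Q_r C_r + Q_w C_w)/(Q_r + Q_w)
= (30.0×8.52 + 2.65×2.93)/(30.0 + 2.65) = 263.4/32.65 = 8.066 mg/L.

8.07 mg/L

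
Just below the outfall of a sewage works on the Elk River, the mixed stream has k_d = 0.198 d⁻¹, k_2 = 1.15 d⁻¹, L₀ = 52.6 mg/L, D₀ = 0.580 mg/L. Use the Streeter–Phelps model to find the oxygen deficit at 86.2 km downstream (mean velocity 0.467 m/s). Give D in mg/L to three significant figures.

D ≈ 6.28 mg/L

Travel time t = x/v = 86.2 km / (0.467 m/s) = 86200 m / 0.467 m/s = 184600 s = 2.136 d.
k_d L₀/(k_2−k_d) = 0.198×52.6/(1.15−0.198) = 10.41/0.9520 = 10.94 mg/L.
e^(−k_d t) = e^(−0.198×2.136) = 0.6551; e^(−k_2 t) = e^(−1.15×2.136) = 0.08571.
D = 10.94 × (0.6551 − 0.08571) + 0.580 × 0.08571 = 6.229 + 0.04971 = 6.279 mg/L.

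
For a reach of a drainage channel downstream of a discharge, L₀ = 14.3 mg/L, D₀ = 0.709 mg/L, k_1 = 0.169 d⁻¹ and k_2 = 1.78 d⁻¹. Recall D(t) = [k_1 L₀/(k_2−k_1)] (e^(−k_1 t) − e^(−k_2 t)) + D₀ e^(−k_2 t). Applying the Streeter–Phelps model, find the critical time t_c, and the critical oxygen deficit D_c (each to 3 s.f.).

At the critical point dD/dt = 0, so k_1 L₀ e^(−k_1 t) = k_2 D. Substituting D(t) from the Streeter–Phelps equation and solving for t gives
t_c = ln[(k_2/k_1)(1 − D₀(k_2−k_1)/(k_1 L₀))] / (k_2−k_1).
Here k_2−k_1 = 1.611 d⁻¹ and 1 − D₀(k_2−k_1)/(k_1 L₀) = 1 − 0.709×1.611/(0.169×14.3) = 0.5274, so
t_c = ln(10.53 × 0.5274) / 1.611 = 1.715 / 1.611 = 1.064 d.
D_c = (k_1/k_2) L₀ e^(−k_1 t_c) = (0.169/1.78) × 14.3 × e^(−0.169×1.064) = 0.09494 × 14.3 × 0.8354 = 1.134 mg/L.

t_c ≈ 1.06 d; D_c ≈ 1.13 mg/L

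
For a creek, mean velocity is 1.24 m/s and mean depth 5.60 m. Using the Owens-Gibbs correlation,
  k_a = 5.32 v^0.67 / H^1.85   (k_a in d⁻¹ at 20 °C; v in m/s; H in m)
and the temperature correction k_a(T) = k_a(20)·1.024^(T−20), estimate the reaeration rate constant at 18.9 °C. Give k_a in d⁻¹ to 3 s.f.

k_a ≈ 0.247 d⁻¹

k_a(20) = 5.32 × 1.24^0.67 / 5.60^1.85 = 5.32 × 1.155 / 24.22 = 0.2537 d⁻¹.
k_a(18.9) = 0.2537 × 1.024^(18.9−20) = 0.2537 × 0.9742 = 0.2472 d⁻¹.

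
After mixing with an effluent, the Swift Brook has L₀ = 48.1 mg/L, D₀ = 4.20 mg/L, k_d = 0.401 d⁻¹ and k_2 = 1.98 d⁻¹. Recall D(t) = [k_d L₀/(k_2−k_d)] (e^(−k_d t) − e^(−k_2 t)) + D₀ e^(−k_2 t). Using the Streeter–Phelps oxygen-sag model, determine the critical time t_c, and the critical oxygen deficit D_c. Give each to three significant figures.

t_c ≈ 0.744 d; D_c ≈ 7.23 mg/L

At the critical point dD/dt = 0, so k_d L₀ e^(−k_d t) = k_2 D. Substituting D(t) from the Streeter–Phelps equation and solving for t gives
t_c = ln[(k_2/k_d)(1 − D₀(k_2−k_d)/(k_d L₀))] / (k_2−k_d).
Here k_2−k_d = 1.579 d⁻¹ and 1 − D₀(k_2−k_d)/(k_d L₀) = 1 − 4.20×1.579/(0.401×48.1) = 0.6562, so
t_c = ln(4.938 × 0.6562) / 1.579 = 1.176 / 1.579 = 0.7445 d.
D_c = (k_d/k_2) L₀ e^(−k_d t_c) = (0.401/1.98) × 48.1 × e^(−0.401×0.7445) = 0.2025 × 48.1 × 0.7419 = 7.227 mg/L.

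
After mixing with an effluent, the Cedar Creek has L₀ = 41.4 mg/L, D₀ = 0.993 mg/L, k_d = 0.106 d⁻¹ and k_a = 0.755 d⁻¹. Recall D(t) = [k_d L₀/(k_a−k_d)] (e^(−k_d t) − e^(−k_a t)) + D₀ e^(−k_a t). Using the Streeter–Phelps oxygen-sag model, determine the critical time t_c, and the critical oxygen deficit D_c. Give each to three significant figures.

t_c ≈ 2.78 d; D_c ≈ 4.33 mg/L

With k_a/k_d = 7.123 and 1 − D₀(k_a−k_d)/(k_d L₀) = 0.8531,
t_c = ln(7.123 × 0.8531) / (0.755 − 0.106) = ln(6.077) / 0.6490 = 1.804/0.6490 = 2.780 d.
L(t_c) = L₀ e^(−k_d t_c) = 41.4 × 0.7447 = 30.83 mg/L, and at the critical point k_a D_c = k_d L, so D_c = (0.106/0.755) × 30.83 = 4.329 mg/L.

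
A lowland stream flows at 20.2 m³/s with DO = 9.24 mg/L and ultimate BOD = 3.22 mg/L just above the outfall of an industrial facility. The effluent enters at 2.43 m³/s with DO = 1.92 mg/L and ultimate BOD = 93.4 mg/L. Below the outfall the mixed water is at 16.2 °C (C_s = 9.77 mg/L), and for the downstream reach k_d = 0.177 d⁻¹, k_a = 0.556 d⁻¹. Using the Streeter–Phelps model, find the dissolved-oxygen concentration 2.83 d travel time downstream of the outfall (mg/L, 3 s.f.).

DO ≈ 7.09 mg/L

Mixed DO = (20.2×9.24 + 2.43×1.92)/(20.2+2.43) = 191.3/22.63 = 8.454 mg/L.
Mixed L₀ = (20.2×3.22 + 2.43×93.4)/(22.63) = 292.0/22.63 = 12.90 mg/L.
Initial deficit D₀ = C_s − DO₀ = 9.77 − 8.454 = 1.316 mg/L.
D(2.83) = [0.177×12.90/(0.556−0.177)](e^(−0.177×2.83) − e^(−0.556×2.83)) + 1.316 e^(−0.556×2.83)
= 6.026 × (0.6060 − 0.2073) + 1.316 × 0.2073 = 2.675 mg/L.
DO = 9.77 − 2.675 = 7.095 mg/L.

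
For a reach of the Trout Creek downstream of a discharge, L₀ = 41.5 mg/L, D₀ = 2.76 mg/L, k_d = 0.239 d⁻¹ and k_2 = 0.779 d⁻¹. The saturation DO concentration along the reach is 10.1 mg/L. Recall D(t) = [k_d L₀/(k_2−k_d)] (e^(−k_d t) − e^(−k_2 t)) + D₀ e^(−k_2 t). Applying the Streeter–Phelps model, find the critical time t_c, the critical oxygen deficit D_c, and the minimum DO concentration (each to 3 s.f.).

At the critical point dD/dt = 0, so k_d L₀ e^(−k_d t) = k_2 D. Substituting D(t) from the Streeter–Phelps equation and solving for t gives
t_c = ln[(k_2/k_d)(1 − D₀(k_2−k_d)/(k_d L₀))] / (k_2−k_d).
Here k_2−k_d = 0.5400 d⁻¹ and 1 − D₀(k_2−k_d)/(k_d L₀) = 1 − 2.76×0.5400/(0.239×41.5) = 0.8497, so
t_c = ln(3.259 × 0.8497) / 0.5400 = 1.019 / 0.5400 = 1.887 d.
D_c = (k_d/k_2) L₀ e^(−k_d t_c) = (0.239/0.779) × 41.5 × e^(−0.239×1.887) = 0.3068 × 41.5 × 0.6371 = 8.111 mg/L.
Minimum DO = C_s − D_c = 10.1 − 8.111 = 1.989 mg/L.

t_c ≈ 1.89 d; D_c ≈ 8.11 mg/L; min DO ≈ 1.99 mg/L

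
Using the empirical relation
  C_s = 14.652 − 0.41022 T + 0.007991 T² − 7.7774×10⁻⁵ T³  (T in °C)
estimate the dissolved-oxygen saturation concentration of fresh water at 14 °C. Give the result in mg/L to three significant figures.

C_s ≈ 10.3 mg/L

C_s = 14.652 − 0.41022×14 + 0.007991×14² − 7.7774×10⁻⁵×14³ = 10.26 mg/L.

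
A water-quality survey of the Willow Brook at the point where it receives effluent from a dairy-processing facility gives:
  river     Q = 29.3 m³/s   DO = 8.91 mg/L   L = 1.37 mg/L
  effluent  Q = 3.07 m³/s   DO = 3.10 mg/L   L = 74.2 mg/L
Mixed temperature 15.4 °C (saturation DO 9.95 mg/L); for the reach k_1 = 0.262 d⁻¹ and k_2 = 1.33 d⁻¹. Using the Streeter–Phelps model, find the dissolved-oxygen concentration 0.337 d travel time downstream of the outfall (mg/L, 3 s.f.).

Mixed DO = (29.3×8.91 + 3.07×3.10)/(29.3+3.07) = 270.6/32.37 = 8.359 mg/L.
Mixed L₀ = (29.3×1.37 + 3.07×74.2)/(32.37) = 267.9/32.37 = 8.277 mg/L.
Initial deficit D₀ = C_s − DO₀ = 9.95 − 8.359 = 1.591 mg/L.
D(0.337) = [0.262×8.277/(1.33−0.262)](e^(−0.262×0.337) − e^(−1.33×0.337)) + 1.591 e^(−1.33×0.337)
= 2.031 × (0.9155 − 0.6388) + 1.591 × 0.6388 = 1.578 mg/L.
DO = 9.95 − 1.578 = 8.372 mg/L.

DO ≈ 8.37 mg/L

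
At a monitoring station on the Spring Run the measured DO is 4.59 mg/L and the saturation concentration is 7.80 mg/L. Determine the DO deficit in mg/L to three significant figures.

D = C_s − C = 7.80 − 4.59 = 3.21 mg/L.

D ≈ 3.21 mg/L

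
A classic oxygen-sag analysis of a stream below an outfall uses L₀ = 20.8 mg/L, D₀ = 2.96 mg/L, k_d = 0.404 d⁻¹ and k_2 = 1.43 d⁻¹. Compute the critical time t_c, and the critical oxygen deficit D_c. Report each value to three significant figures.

t_c ≈ 0.795 d; D_c ≈ 4.26 mg/L

t_c = [1/(k_2−k_d)] ln[(k_2/k_d)(1 − D₀(k_2−k_d)/(k_d L₀))]
= [1/(1.43−0.404)] ln[(1.43/0.404)(1 − 2.96×1.026/(0.404×20.8))]
= (1/1.026) ln[3.540 × 0.6386] = 0.9747 × ln(2.260) = 0.9747 × 0.8155 = 0.7949 d.
L(t_c) = L₀ e^(−k_d t_c) = 20.8 × 0.7253 = 15.09 mg/L, and at the critical point k_2 D_c = k_d L, so D_c = (0.404/1.43) × 15.09 = 4.262 mg/L.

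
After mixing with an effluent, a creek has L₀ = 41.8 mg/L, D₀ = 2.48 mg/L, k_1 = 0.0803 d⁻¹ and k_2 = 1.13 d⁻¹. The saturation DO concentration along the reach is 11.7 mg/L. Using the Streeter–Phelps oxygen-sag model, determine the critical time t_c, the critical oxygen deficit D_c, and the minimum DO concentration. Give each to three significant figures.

t_c ≈ 1.10 d; D_c ≈ 2.72 mg/L; min DO ≈ 8.98 mg/L

t_c = [1/(k_2−k_1)] ln[(k_2/k_1)(1 − D₀(k_2−k_1)/(k_1 L₀))]
= [1/(1.13−0.0803)] ln[(1.13/0.0803)(1 − 2.48×1.050/(0.0803×41.8))]
= (1/1.050) ln[14.07 × 0.2244] = 0.9527 × ln(3.158) = 0.9527 × 1.150 = 1.096 d.
L(t_c) = L₀ e^(−k_1 t_c) = 41.8 × 0.9158 = 38.28 mg/L, and at the critical point k_2 D_c = k_1 L, so D_c = (0.0803/1.13) × 38.28 = 2.720 mg/L.
Minimum DO = C_s − D_c = 11.7 − 2.720 = 8.980 mg/L.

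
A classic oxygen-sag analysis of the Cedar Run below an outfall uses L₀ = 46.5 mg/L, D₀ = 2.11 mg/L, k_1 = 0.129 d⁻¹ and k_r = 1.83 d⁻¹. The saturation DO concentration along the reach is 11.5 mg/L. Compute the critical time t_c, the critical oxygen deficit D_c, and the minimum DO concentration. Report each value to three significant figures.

t_c ≈ 1.02 d; D_c ≈ 2.87 mg/L; min DO ≈ 8.63 mg/L

At the critical point dD/dt = 0, so k_1 L₀ e^(−k_1 t) = k_r D. Substituting D(t) from the Streeter–Phelps equation and solving for t gives
t_c = ln[(k_r/k_1)(1 − D₀(k_r−k_1)/(k_1 L₀))] / (k_r−k_1).
Here k_r−k_1 = 1.701 d⁻¹ and 1 − D₀(k_r−k_1)/(k_1 L₀) = 1 − 2.11×1.701/(0.129×46.5) = 0.4017, so
t_c = ln(14.19 × 0.4017) / 1.701 = 1.740 / 1.701 = 1.023 d.
L(t_c) = L₀ e^(−k_1 t_c) = 46.5 × 0.8764 = 40.75 mg/L, and at the critical point k_r D_c = k_1 L, so D_c = (0.129/1.83) × 40.75 = 2.873 mg/L.
Minimum DO = C_s − D_c = 11.5 − 2.873 = 8.627 mg/L.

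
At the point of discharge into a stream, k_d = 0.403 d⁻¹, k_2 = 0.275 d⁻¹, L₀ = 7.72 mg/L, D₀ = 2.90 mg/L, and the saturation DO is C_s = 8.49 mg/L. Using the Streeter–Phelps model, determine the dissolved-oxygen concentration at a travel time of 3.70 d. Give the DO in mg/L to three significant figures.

k_d L₀/(k_2−k_d) = 0.403×7.72/(0.275−0.403) = 3.111/-0.1280 = -24.31 mg/L.
e^(−k_d t) = e^(−0.403×3.700) = 0.2251; e^(−k_2 t) = e^(−0.275×3.700) = 0.3615.
D = -24.31 × (0.2251 − 0.3615) + 2.90 × 0.3615 = 3.315 + 1.048 = 4.363 mg/L.
DO = C_s − D = 8.49 − 4.363 = 4.127 mg/L.

DO ≈ 4.13 mg/L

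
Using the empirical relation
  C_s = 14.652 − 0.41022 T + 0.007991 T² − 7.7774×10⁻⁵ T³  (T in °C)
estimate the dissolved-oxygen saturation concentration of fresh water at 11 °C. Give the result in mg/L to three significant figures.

C_s ≈ 11.0 mg/L

C_s = 14.652 − 0.41022×11 + 0.007991×11² − 7.7774×10⁻⁵×11³ = 11.00 mg/L.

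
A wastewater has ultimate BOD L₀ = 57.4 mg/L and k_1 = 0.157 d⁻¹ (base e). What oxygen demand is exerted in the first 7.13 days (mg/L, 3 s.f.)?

y ≈ 38.7 mg/L

y_t = L₀(1 − e^(−k_1 t)) = 57.4 × (1 − e^(−0.157×7.13))
= 57.4 × (1 − 0.3265) = 57.4 × 0.6735 = 38.66 mg/L.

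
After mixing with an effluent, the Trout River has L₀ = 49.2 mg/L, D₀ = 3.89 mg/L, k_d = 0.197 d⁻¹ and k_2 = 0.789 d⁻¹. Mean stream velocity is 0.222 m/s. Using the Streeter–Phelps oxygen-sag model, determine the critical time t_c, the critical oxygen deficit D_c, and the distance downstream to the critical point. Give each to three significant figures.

At the critical point dD/dt = 0, so k_d L₀ e^(−k_d t) = k_2 D. Substituting D(t) from the Streeter–Phelps equation and solving for t gives
t_c = ln[(k_2/k_d)(1 − D₀(k_2−k_d)/(k_d L₀))] / (k_2−k_d).
Here k_2−k_d = 0.5920 d⁻¹ and 1 − D₀(k_2−k_d)/(k_d L₀) = 1 − 3.89×0.5920/(0.197×49.2) = 0.7624, so
t_c = ln(4.005 × 0.7624) / 0.5920 = 1.116 / 0.5920 = 1.886 d.
D_c = (k_d/k_2) L₀ e^(−k_d t_c) = (0.197/0.789) × 49.2 × e^(−0.197×1.886) = 0.2497 × 49.2 × 0.6897 = 8.473 mg/L.
x_c = v t_c = 0.222 m/s × 1.886 d × 86400 s/d = 36170 m ≈ 36.2 km.

t_c ≈ 1.89 d; D_c ≈ 8.47 mg/L; x_c ≈ 36.2 km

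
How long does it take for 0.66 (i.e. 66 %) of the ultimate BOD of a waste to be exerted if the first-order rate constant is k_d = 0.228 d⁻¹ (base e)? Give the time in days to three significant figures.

y/L₀ = 1 − e^(−k_d t) = 0.66 ⇒ e^(−k_d t) = 0.340
t = −ln(0.340) / 0.228 = 1.079 / 0.228 = 4.732 d.

t ≈ 4.73 d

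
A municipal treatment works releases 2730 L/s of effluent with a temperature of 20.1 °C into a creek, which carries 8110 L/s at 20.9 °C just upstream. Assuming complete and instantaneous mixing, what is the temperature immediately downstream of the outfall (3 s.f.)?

20.7 °C

Flow-weighted mixing: C = (Q_r C_r + Q_w C_w)/(Q_r + Q_w)
= (8110×20.9 + 2730×20.1)/(8110 + 2730) = 224400/10840 = 20.70 °C.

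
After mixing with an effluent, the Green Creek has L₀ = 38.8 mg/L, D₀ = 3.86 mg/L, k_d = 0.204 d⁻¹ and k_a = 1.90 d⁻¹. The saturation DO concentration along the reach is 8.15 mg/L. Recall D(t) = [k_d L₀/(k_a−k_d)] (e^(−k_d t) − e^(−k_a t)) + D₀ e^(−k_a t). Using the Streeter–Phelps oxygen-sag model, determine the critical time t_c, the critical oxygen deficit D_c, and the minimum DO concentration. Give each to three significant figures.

t_c ≈ 0.281 d; D_c ≈ 3.93 mg/L; min DO ≈ 4.22 mg/L

With k_a/k_d = 9.314 and 1 − D₀(k_a−k_d)/(k_d L₀) = 0.1729,
t_c = ln(9.314 × 0.1729) / (1.90 − 0.204) = ln(1.610) / 1.696 = 0.4765/1.696 = 0.2810 d.
D_c = (k_d/k_a) L₀ e^(−k_d t_c) = (0.204/1.90) × 38.8 × e^(−0.204×0.2810) = 0.1074 × 38.8 × 0.9443 = 3.934 mg/L.
Minimum DO = C_s − D_c = 8.15 − 3.934 = 4.216 mg/L.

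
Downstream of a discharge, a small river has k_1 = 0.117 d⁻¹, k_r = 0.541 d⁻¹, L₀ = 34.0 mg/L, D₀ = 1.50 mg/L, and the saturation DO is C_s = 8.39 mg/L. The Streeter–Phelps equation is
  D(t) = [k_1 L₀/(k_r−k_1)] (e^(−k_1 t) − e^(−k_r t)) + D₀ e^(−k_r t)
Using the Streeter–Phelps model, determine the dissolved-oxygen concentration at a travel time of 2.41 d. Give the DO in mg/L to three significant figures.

k_1 L₀/(k_r−k_1) = 0.117×34.0/(0.541−0.117) = 3.978/0.4240 = 9.382 mg/L.
e^(−k_1 t) = e^(−0.117×2.410) = 0.7543; e^(−k_r t) = e^(−0.541×2.410) = 0.2715.
D = 9.382 × (0.7543 − 0.2715) + 1.50 × 0.2715 = 4.530 + 0.4072 = 4.937 mg/L.
DO = C_s − D = 8.39 − 4.937 = 3.453 mg/L.

DO ≈ 3.45 mg/L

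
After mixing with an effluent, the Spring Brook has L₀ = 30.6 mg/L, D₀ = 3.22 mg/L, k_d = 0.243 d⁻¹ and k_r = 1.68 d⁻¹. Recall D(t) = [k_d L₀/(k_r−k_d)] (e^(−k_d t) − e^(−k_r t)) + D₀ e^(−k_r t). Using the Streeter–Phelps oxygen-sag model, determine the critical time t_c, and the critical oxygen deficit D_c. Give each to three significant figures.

t_c ≈ 0.668 d; D_c ≈ 3.76 mg/L

t_c = [1/(k_r−k_d)] ln[(k_r/k_d)(1 − D₀(k_r−k_d)/(k_d L₀))]
= [1/(1.68−0.243)] ln[(1.68/0.243)(1 − 3.22×1.437/(0.243×30.6))]
= (1/1.437) ln[6.914 × 0.3777] = 0.6959 × ln(2.611) = 0.6959 × 0.9599 = 0.6680 d.
L(t_c) = L₀ e^(−k_d t_c) = 30.6 × 0.8502 = 26.02 mg/L, and at the critical point k_r D_c = k_d L, so D_c = (0.243/1.68) × 26.02 = 3.763 mg/L.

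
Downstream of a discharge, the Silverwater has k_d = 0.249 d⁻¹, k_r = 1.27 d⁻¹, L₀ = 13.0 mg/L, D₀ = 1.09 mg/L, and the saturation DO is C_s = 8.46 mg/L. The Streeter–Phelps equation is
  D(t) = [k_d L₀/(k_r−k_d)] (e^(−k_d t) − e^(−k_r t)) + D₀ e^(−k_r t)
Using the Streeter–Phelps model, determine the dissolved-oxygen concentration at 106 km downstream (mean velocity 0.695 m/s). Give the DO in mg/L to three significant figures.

Travel time t = x/v = 106 km / (0.695 m/s) = 106000 m / 0.695 m/s = 152500 s = 1.765 d.
k_d L₀/(k_r−k_d) = 0.249×13.0/(1.27−0.249) = 3.237/1.021 = 3.170 mg/L.
e^(−k_d t) = e^(−0.249×1.765) = 0.6443; e^(−k_r t) = e^(−1.27×1.765) = 0.1063.
D = 3.170 × (0.6443 − 0.1063) + 1.09 × 0.1063 = 1.706 + 0.1158 = 1.822 mg/L.
DO = C_s − D = 8.46 − 1.822 = 6.638 mg/L.

DO ≈ 6.64 mg/L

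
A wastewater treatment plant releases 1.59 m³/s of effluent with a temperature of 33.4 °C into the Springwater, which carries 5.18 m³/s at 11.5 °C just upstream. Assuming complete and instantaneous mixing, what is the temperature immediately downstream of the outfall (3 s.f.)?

16.6 °C

Flow-weighted mixing: C = (Q_r C_r + Q_w C_w)/(Q_r + Q_w)
= (5.18×11.5 + 1.59×33.4)/(5.18 + 1.59) = 112.7/6.770 = 16.64 °C.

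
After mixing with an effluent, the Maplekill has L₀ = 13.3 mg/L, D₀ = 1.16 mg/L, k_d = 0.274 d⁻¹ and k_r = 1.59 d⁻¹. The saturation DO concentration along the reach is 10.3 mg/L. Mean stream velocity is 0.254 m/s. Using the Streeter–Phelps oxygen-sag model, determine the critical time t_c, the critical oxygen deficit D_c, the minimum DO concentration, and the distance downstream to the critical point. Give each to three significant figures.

t_c ≈ 0.924 d; D_c ≈ 1.78 mg/L; min DO ≈ 8.52 mg/L; x_c ≈ 20.3 km

With k_r/k_d = 5.803 and 1 − D₀(k_r−k_d)/(k_d L₀) = 0.5811,
t_c = ln(5.803 × 0.5811) / (1.59 − 0.274) = ln(3.372) / 1.316 = 1.216/1.316 = 0.9237 d.
D_c = (k_d/k_r) L₀ e^(−k_d t_c) = (0.274/1.59) × 13.3 × e^(−0.274×0.9237) = 0.1723 × 13.3 × 0.7764 = 1.779 mg/L.
Minimum DO = C_s − D_c = 10.3 − 1.779 = 8.521 mg/L.
x_c = v t_c = 0.254 m/s × 0.9237 d × 86400 s/d = 20270 m ≈ 20.3 km.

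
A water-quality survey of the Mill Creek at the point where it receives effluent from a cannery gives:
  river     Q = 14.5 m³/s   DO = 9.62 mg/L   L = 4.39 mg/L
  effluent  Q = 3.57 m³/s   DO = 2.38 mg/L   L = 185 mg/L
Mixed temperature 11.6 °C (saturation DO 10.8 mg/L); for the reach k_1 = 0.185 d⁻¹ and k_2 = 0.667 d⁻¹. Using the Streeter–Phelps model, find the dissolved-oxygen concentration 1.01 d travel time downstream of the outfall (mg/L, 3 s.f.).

Mixed DO = (14.5×9.62 + 3.57×2.38)/(14.5+3.57) = 148.0/18.07 = 8.190 mg/L.
Mixed L₀ = (14.5×4.39 + 3.57×185)/(18.07) = 724.1/18.07 = 40.07 mg/L.
Initial deficit D₀ = C_s − DO₀ = 10.8 − 8.190 = 2.610 mg/L.
D(1.01) = [0.185×40.07/(0.667−0.185)](e^(−0.185×1.01) − e^(−0.667×1.01)) + 2.610 e^(−0.667×1.01)
= 15.38 × (0.8296 − 0.5098) + 2.610 × 0.5098 = 6.248 mg/L.
DO = 10.8 − 6.248 = 4.552 mg/L.

DO ≈ 4.55 mg/L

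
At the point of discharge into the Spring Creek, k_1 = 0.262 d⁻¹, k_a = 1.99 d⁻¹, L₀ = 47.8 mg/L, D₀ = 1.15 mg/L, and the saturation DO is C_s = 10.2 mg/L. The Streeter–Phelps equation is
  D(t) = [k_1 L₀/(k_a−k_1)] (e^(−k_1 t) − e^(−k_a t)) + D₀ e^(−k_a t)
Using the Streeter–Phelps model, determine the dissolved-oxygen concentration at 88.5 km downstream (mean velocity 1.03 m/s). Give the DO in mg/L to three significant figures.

DO ≈ 5.46 mg/L

Travel time t = x/v = 88.5 km / (1.03 m/s) = 88500 m / 1.03 m/s = 85920 s = 0.9945 d.
k_1 L₀/(k_a−k_1) = 0.262×47.8/(1.99−0.262) = 12.52/1.728 = 7.247 mg/L.
e^(−k_1 t) = e^(−0.262×0.9945) = 0.7706; e^(−k_a t) = e^(−1.99×0.9945) = 0.1382.
D = 7.247 × (0.7706 − 0.1382) + 1.15 × 0.1382 = 4.583 + 0.1589 = 4.742 mg/L.
DO = C_s − D = 10.2 − 4.742 = 5.458 mg/L.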